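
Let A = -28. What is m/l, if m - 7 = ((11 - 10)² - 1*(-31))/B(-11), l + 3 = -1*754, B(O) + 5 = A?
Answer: -199/24981 ≈ -0.0079661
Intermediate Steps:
B(O) = -33 (B(O) = -5 - 28 = -33)
l = -757 (l = -3 - 1*754 = -3 - 754 = -757)
m = 199/33 (m = 7 + ((11 - 10)² - 1*(-31))/(-33) = 7 + (1² + 31)*(-1/33) = 7 + (1 + 31)*(-1/33) = 7 + 32*(-1/33) = 7 - 32/33 = 199/33 ≈ 6.0303)
m/l = (199/33)/(-757) = (199/33)*(-1/757) = -199/24981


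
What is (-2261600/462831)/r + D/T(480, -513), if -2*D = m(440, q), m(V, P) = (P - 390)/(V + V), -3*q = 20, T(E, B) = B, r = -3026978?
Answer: -27683990881507/63245807474989392 ≈ -0.00043772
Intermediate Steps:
q = -20/3 (q = -1/3*20 = -20/3 ≈ -6.6667)
m(V, P) = (-390 + P)/(2*V) (m(V, P) = (-390 + P)/((2*V)) = (-390 + P)*(1/(2*V)) = (-390 + P)/(2*V))
D = 119/528 (D = -(-390 - 20/3)/(4*440) = -(-1190)/(4*440*3) = -1/2*(-119/264) = 119/528 ≈ 0.22538)
(-2261600/462831)/r + D/T(480, -513) = -2261600/462831/(-3026978) + (119/528)/(-513) = -2261600*1/462831*(-1/3026978) + (119/528)*(-1/513) = -2261600/462831*(-1/3026978) - 119/270864 = 1130800/700489627359 - 119/270864 = -27683990881507/63245807474989392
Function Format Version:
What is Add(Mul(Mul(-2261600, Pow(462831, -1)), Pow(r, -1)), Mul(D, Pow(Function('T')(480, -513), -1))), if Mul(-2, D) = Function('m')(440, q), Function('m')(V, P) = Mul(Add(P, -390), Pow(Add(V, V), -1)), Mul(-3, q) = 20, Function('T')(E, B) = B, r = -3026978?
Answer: Rational(-27683990881507, 63245807474989392) ≈ -0.00043772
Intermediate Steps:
q = Rational(-20, 3) (q = Mul(Rational(-1, 3), 20) = Rational(-20, 3) ≈ -6.6667)
Function('m')(V, P) = Mul(Rational(1, 2), Pow(V, -1), Add(-390, P)) (Function('m')(V, P) = Mul(Add(-390, P), Pow(Mul(2, V), -1)) = Mul(Add(-390, P), Mul(Rational(1, 2), Pow(V, -1))) = Mul(Rational(1, 2), Pow(V, -1), Add(-390, P)))
D = Rational(119, 528) (D = Mul(Rational(-1, 2), Mul(Rational(1, 2), Pow(440, -1), Add(-390, Rational(-20, 3)))) = Mul(Rational(-1, 2), Mul(Rational(1, 2), Rational(1, 440), Rational(-1190, 3))) = Mul(Rational(-1, 2), Rational(-119, 264)) = Rational(119, 528) ≈ 0.22538)
Add(Mul(Mul(-2261600, Pow(462831, -1)), Pow(r, -1)), Mul(D, Pow(Function('T')(480, -513), -1))) = Add(Mul(Mul(-2261600, Pow(462831, -1)), Pow(-3026978, -1)), Mul(Rational(119, 528), Pow(-513, -1))) = Add(Mul(Mul(-2261600, Rational(1, 462831)), Rational(-1, 3026978)), Mul(Rational(119, 528), Rational(-1, 513))) = Add(Mul(Rational(-2261600, 462831), Rational(-1, 3026978)), Rational(-119, 270864)) = Add(Rational(1130800, 700489627359), Rational(-119, 270864)) = Rational(-27683990881507, 63245807474989392)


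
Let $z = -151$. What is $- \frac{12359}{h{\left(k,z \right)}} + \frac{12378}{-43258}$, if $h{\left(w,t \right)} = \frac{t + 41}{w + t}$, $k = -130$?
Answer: $- \frac{75115580681}{2379190} \approx -31572.0$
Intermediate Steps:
$h{\left(w,t \right)} = \frac{41 + t}{t + w}$
$- \frac{12359}{h{\left(k,z \right)}} + \frac{12378}{-43258} = - \frac{12359}{\frac{1}{-151 - 130} \left(41 - 151\right)} + \frac{12378}{-43258} = - \frac{12359}{\frac{1}{-281} \left(-110\right)} + 12378 \left(- \frac{1}{43258}\right) = - \frac{12359}{\left(- \frac{1}{281}\right) \left(-110\right)} - \frac{6189}{21629} = - \frac{12359}{\frac{110}{281}} - \frac{6189}{21629} = \left(-12359\right) \frac{281}{110} - \frac{6189}{21629} = - \frac{3472879}{110} - \frac{6189}{21629} = - \frac{75115580681}{2379190}$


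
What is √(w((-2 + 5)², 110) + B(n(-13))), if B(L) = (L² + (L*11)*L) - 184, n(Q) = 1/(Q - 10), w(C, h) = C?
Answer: I*√92563/23 ≈ 13.228*I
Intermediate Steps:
n(Q) = 1/(-10 + Q)
B(L) = -184 + 12*L² (B(L) = (L² + (11*L)*L) - 184 = (L² + 11*L²) - 184 = 12*L² - 184 = -184 + 12*L²)
√(w((-2 + 5)², 110) + B(n(-13))) = √((-2 + 5)² + (-184 + 12*(1/(-10 - 13))²)) = √(3² + (-184 + 12*(1/(-23))²)) = √(9 + (-184 + 12*(-1/23)²)) = √(9 + (-184 + 12*(1/529))) = √(9 + (-184 + 12/529)) = √(9 - 97324/529) = √(-92563/529) = I*√92563/23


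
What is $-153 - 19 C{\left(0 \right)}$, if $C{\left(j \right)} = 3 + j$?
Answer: $-210$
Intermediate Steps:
$-153 - 19 C{\left(0 \right)} = -153 - 19 \left(3 + 0\right) = -153 - 57 = -210$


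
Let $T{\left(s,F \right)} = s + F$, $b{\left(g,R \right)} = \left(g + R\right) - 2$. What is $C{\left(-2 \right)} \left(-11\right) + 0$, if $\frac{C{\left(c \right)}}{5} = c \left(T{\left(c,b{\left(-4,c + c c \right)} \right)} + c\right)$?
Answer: $-880$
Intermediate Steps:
$b{\left(g,R \right)} = -2 + R + g$ ($b{\left(g,R \right)} = \left(R + g\right) - 2 = -2 + R + g$)
$T{\left(s,F \right)} = F + s$
$C{\left(c \right)} = 5 c \left(-6 + c^{2} + 3 c\right)$ ($C{\left(c \right)} = 5 c \left(\left(\left(-2 + \left(c + c c\right) - 4\right) + c\right) + c\right) = 5 c \left(\left(\left(-2 + \left(c + c^{2}\right) - 4\right) + c\right) + c\right) = 5 c \left(\left(\left(-6 + c + c^{2}\right) + c\right) + c\right) = 5 c \left(\left(-6 + c^{2} + 2 c\right) + c\right) = 5 c \left(-6 + c^{2} + 3 c\right)$)
$C{\left(-2 \right)} \left(-11\right) + 0 = 5 \left(-2\right) \left(-6 + \left(-2\right)^{2} + 3 \left(-2\right)\right) \left(-11\right) + 0 = 5 \left(-2\right) \left(-6 + 4 - 6\right) \left(-11\right) + 0 = 5 \left(-2\right) \left(-8\right) \left(-11\right) + 0 = 80 \left(-11\right) + 0 = -880 + 0 = -880$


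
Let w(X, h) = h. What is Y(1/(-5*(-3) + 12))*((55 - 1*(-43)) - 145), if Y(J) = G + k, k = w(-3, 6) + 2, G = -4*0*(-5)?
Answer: -376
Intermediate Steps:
G = 0 (G = 0*(-5) = 0)
k = 8 (k = 6 + 2 = 8)
Y(J) = 8 (Y(J) = 0 + 8 = 8)
Y(1/(-5*(-3) + 12))*((55 - 1*(-43)) - 145) = 8*((55 - 1*(-43)) - 145) = 8*((55 + 43) - 145) = 8*(98 - 145) = 8*(-47) = -376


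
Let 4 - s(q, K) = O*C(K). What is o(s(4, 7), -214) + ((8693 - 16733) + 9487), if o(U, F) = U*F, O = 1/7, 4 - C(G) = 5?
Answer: 3923/7 ≈ 560.43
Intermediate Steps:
C(G) = -1 (C(G) = 4 - 1*5 = 4 - 5 = -1)
O = ⅐ ≈ 0.14286
s(q, K) = 29/7 (s(q, K) = 4 - (-1)/7 = 4 - 1*(-⅐) = 4 + ⅐ = 29/7)
o(U, F) = F*U
o(s(4, 7), -214) + ((8693 - 16733) + 9487) = -214*29/7 + ((8693 - 16733) + 9487) = -6206/7 + (-8040 + 9487) = -6206/7 + 1447 = 3923/7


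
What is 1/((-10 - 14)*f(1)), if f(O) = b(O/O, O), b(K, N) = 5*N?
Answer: -1/120 ≈ -0.0083333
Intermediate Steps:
f(O) = 5*O
1/((-10 - 14)*f(1)) = 1/((-10 - 14)*(5*1)) = 1/(-24*5) = 1/(-120) = -1/120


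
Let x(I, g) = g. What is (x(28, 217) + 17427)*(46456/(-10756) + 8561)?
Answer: 405969296260/2689 ≈ 1.5097e+8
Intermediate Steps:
(x(28, 217) + 17427)*(46456/(-10756) + 8561) = (217 + 17427)*(46456/(-10756) + 8561) = 17644*(46456*(-1/10756) + 8561) = 17644*(-11614/2689 + 8561) = 17644*(23008915/2689) = 405969296260/2689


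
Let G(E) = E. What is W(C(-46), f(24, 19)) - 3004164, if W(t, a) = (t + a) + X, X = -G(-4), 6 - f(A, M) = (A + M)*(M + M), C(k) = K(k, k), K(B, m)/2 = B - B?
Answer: -3005788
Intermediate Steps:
K(B, m) = 0 (K(B, m) = 2*(B - B) = 2*0 = 0)
C(k) = 0
f(A, M) = 6 - 2*M*(A + M) (f(A, M) = 6 - (A + M)*(M + M) = 6 - (A + M)*2*M = 6 - 2*M*(A + M))
X = 4 (X = -1*(-4) = 4)
W(t, a) = 4 + a + t (W(t, a) = (t + a) + 4 = (a + t) + 4 = 4 + a + t)
W(C(-46), f(24, 19)) - 3004164 = (4 + (6 - 2*19² - 2*24*19) + 0) - 3004164 = (4 + (6 - 2*361 - 912) + 0) - 3004164 = (4 + (6 - 722 - 912) + 0) - 3004164 = (4 - 1628 + 0) - 3004164 = -1624 - 3004164 = -3005788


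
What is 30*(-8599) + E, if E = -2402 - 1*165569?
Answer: -425941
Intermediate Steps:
E = -167971 (E = -2402 - 165569 = -167971)
30*(-8599) + E = 30*(-8599) - 167971 = -257970 - 167971 = -425941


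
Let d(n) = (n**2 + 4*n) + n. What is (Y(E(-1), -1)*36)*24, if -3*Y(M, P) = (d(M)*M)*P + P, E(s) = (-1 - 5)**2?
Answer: 15303456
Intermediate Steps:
E(s) = 36 (E(s) = (-6)**2 = 36)
d(n) = n**2 + 5*n
Y(M, P) = -P/3 - P*M**2*(5 + M)/3 (Y(M, P) = -(((M*(5 + M))*M)*P + P)/3 = -((M**2*(5 + M))*P + P)/3 = -(P*M**2*(5 + M) + P)/3 = -(P + P*M**2*(5 + M))/3 = -P/3 - P*M**2*(5 + M)/3)
(Y(E(-1), -1)*36)*24 = (-1/3*(-1)*(1 + 36**2*(5 + 36))*36)*24 = (-1/3*(-1)*(1 + 1296*41)*36)*24 = (-1/3*(-1)*(1 + 53136)*36)*24 = (-1/3*(-1)*53137*36)*24 = ((53137/3)*36)*24 = 637644*24 = 15303456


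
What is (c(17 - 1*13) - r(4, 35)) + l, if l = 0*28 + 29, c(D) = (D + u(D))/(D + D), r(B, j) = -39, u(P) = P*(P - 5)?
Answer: 68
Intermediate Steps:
u(P) = P*(-5 + P)
c(D) = (D + D*(-5 + D))/(2*D) (c(D) = (D + D*(-5 + D))/(D + D) = (D + D*(-5 + D))/((2*D)) = (D + D*(-5 + D))*(1/(2*D)) = (D + D*(-5 + D))/(2*D))
l = 29 (l = 0 + 29 = 29)
(c(17 - 1*13) - r(4, 35)) + l = ((-2 + (17 - 1*13)/2) - 1*(-39)) + 29 = ((-2 + (17 - 13)/2) + 39) + 29 = ((-2 + (½)*4) + 39) + 29 = ((-2 + 2) + 39) + 29 = (0 + 39) + 29 = 39 + 29 = 68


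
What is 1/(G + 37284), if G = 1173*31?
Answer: 1/73647 ≈ 1.3578e-5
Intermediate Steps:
G = 36363
1/(G + 37284) = 1/(36363 + 37284) = 1/73647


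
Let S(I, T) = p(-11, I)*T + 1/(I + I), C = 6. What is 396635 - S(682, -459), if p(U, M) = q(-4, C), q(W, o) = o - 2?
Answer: 543514443/1364 ≈ 3.9847e+5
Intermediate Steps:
q(W, o) = -2 + o
p(U, M) = 4 (p(U, M) = -2 + 6 = 4)
S(I, T) = 1/(2*I) + 4*T (S(I, T) = 4*T + 1/(I + I) = 4*T + 1/(2*I) = 1/(2*I) + 4*T)
396635 - S(682, -459) = 396635 - ((½)/682 + 4*(-459)) = 396635 - ((½)*(1/682) - 1836) = 396635 - (1/1364 - 1836) = 396635 - 1*(-2504303/1364) = 396635 + 2504303/1364 = 543514443/1364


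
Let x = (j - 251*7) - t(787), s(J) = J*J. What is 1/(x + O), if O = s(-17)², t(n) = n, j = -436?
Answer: 1/80541 ≈ 1.2416e-5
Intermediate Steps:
s(J) = J²
x = -2980 (x = (-436 - 251*7) - 1*787 = (-436 - 1757) - 787 = -2193 - 787 = -2980)
O = 83521 (O = ((-17)²)² = 289² = 83521)
1/(x + O) = 1/(-2980 + 83521) = 1/80541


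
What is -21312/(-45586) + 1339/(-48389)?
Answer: 485113357/1102930477 ≈ 0.43984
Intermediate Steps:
-21312/(-45586) + 1339/(-48389) = -21312*(-1/45586) + 1339*(-1/48389) = 10656/22793 - 1339/48389 = 485113357/1102930477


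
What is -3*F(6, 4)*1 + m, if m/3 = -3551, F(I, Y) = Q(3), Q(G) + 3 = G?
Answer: -10653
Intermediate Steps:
Q(G) = -3 + G
F(I, Y) = 0 (F(I, Y) = -3 + 3 = 0)
m = -10653 (m = 3*(-3551) = -10653)
-3*F(6, 4)*1 + m = -3*0*1 - 10653 = 0*1 - 10653 = 0 - 10653 = -10653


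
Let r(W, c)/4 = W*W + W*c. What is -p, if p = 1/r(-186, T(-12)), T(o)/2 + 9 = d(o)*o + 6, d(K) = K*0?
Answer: -1/142848 ≈ -7.0004e-6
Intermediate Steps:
d(K) = 0
T(o) = -6 (T(o) = -18 + 2*(0*o + 6) = -18 + 2*(0 + 6) = -18 + 2*6 = -18 + 12 = -6)
r(W, c) = 4*W**2 + 4*W*c (r(W, c) = 4*(W*W + W*c) = 4*(W**2 + W*c) = 4*W**2 + 4*W*c)
p = 1/142848 (p = 1/(4*(-186)*(-186 - 6)) = 1/(4*(-186)*(-192)) = 1/142848 ≈ 7.0004e-6)
-p = -1*1/142848 = -1/142848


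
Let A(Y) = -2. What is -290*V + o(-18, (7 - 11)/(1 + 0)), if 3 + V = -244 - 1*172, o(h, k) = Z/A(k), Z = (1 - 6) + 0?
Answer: 243025/2 ≈ 1.2151e+5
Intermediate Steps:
Z = -5 (Z = -5 + 0 = -5)
o(h, k) = 5/2 (o(h, k) = -5/(-2) = -5*(-½) = 5/2)
V = -419 (V = -3 + (-244 - 1*172) = -3 + (-244 - 172) = -3 - 416 = -419)
-290*V + o(-18, (7 - 11)/(1 + 0)) = -290*(-419) + 5/2 = 121510 + 5/2 = 243025/2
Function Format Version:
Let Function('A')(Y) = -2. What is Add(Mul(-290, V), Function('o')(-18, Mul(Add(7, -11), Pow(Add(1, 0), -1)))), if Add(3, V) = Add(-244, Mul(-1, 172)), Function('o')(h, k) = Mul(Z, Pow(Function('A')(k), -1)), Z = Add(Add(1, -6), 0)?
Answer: Rational(243025, 2) ≈ 1.2151e+5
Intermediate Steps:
Z = -5 (Z = Add(-5, 0) = -5)
Function('o')(h, k) = Rational(5, 2) (Function('o')(h, k) = Mul(-5, Pow(-2, -1)) = Mul(-5, Rational(-1, 2)) = Rational(5, 2))
V = -419 (V = Add(-3, Add(-244, Mul(-1, 172))) = Add(-3, Add(-244, -172)) = Add(-3, -416) = -419)
Add(Mul(-290, V), Function('o')(-18, Mul(Add(7, -11), Pow(Add(1, 0), -1)))) = Add(Mul(-290, -419), Rational(5, 2)) = Add(121510, Rational(5, 2)) = Rational(243025, 2)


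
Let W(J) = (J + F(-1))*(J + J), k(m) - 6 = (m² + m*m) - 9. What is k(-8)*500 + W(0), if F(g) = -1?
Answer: 62500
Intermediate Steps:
k(m) = -3 + 2*m² (k(m) = 6 + ((m² + m*m) - 9) = 6 + ((m² + m²) - 9) = 6 + (2*m² - 9) = 6 + (-9 + 2*m²) = -3 + 2*m²)
W(J) = 2*J*(-1 + J) (W(J) = (J - 1)*(J + J) = (-1 + J)*(2*J) = 2*J*(-1 + J))
k(-8)*500 + W(0) = (-3 + 2*(-8)²)*500 + 2*0*(-1 + 0) = (-3 + 2*64)*500 + 2*0*(-1) = (-3 + 128)*500 + 0 = 125*500 + 0 = 62500 + 0 = 62500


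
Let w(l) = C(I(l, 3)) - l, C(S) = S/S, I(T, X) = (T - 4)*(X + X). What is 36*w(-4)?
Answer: 180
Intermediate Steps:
I(T, X) = 2*X*(-4 + T) (I(T, X) = (-4 + T)*(2*X) = 2*X*(-4 + T))
C(S) = 1
w(l) = 1 - l
36*w(-4) = 36*(1 - 1*(-4)) = 36*(1 + 4) = 36*5 = 180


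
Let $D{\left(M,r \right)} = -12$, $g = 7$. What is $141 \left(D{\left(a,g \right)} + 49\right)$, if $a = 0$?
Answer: $5217$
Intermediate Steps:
$141 \left(D{\left(a,g \right)} + 49\right) = 141 \left(-12 + 49\right) = 141 \cdot 37 = 5217$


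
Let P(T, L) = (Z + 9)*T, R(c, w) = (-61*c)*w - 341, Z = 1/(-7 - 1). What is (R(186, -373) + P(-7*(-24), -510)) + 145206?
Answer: 4378414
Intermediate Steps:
Z = -⅛ (Z = 1/(-8) = -⅛ ≈ -0.12500)
R(c, w) = -341 - 61*c*w (R(c, w) = -61*c*w - 341 = -341 - 61*c*w)
P(T, L) = 71*T/8 (P(T, L) = (-⅛ + 9)*T = 71*T/8)
(R(186, -373) + P(-7*(-24), -510)) + 145206 = ((-341 - 61*186*(-373)) + 71*(-7*(-24))/8) + 145206 = ((-341 + 4232058) + (71/8)*168) + 145206 = (4231717 + 1491) + 145206 = 4233208 + 145206 = 4378414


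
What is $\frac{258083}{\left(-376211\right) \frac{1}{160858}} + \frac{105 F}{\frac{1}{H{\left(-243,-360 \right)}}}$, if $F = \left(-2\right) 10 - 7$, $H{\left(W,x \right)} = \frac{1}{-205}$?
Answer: $- \frac{73995217919}{670637} \approx -1.1034 \cdot 10^{5}$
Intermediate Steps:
$H{\left(W,x \right)} = - \frac{1}{205}$
$F = -27$ ($F = -20 - 7 = -27$)
$\frac{258083}{\left(-376211\right) \frac{1}{160858}} + \frac{105 F}{\frac{1}{H{\left(-243,-360 \right)}}} = \frac{258083}{\left(-376211\right) \frac{1}{160858}} + \frac{105 \left(-27\right)}{\frac{1}{- \frac{1}{205}}} = \frac{258083}{\left(-376211\right) \frac{1}{160858}} - \frac{2835}{-205} = \frac{258083}{- \frac{376211}{160858}} - - \frac{567}{41} = 258083 \left(- \frac{160858}{376211}\right) + \frac{567}{41} = - \frac{1804987618}{16357} + \frac{567}{41} = - \frac{73995217919}{670637}$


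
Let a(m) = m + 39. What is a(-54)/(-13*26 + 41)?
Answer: 5/99 ≈ 0.050505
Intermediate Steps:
a(m) = 39 + m
a(-54)/(-13*26 + 41) = (39 - 54)/(-13*26 + 41) = -15/(-338 + 41) = -15/(-297) = -15*(-1/297) = 5/99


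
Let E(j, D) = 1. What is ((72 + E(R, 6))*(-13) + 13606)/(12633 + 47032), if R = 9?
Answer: 12657/59665 ≈ 0.21213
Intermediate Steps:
((72 + E(R, 6))*(-13) + 13606)/(12633 + 47032) = ((72 + 1)*(-13) + 13606)/(12633 + 47032) = (73*(-13) + 13606)/59665 = (-949 + 13606)*(1/59665) = 12657*(1/59665) = 12657/59665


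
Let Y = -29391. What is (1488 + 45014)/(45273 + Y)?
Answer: 23251/7941 ≈ 2.9280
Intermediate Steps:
(1488 + 45014)/(45273 + Y) = (1488 + 45014)/(45273 - 29391) = 46502/15882 = 46502*(1/15882) = 23251/7941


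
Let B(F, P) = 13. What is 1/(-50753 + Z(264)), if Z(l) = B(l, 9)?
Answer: -1/50740 ≈ -1.9708e-5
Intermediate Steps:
Z(l) = 13
1/(-50753 + Z(264)) = 1/(-50753 + 13) = 1/(-50740) = -1/50740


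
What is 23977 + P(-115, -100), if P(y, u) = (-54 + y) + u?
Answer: 23708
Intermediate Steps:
P(y, u) = -54 + u + y
23977 + P(-115, -100) = 23977 + (-54 - 100 - 115) = 23977 - 269 = 23708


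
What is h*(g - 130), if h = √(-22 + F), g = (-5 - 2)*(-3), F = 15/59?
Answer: -109*I*√75697/59 ≈ -508.29*I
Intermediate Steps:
F = 15/59 (F = 15*(1/59) = 15/59 ≈ 0.25424)
g = 21 (g = -7*(-3) = 21)
h = I*√75697/59 (h = √(-22 + 15/59) = √(-1283/59) = I*√75697/59 ≈ 4.6632*I)
h*(g - 130) = (I*√75697/59)*(21 - 130) = (I*√75697/59)*(-109) = -109*I*√75697/59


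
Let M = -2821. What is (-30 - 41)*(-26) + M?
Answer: -975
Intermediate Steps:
(-30 - 41)*(-26) + M = (-30 - 41)*(-26) - 2821 = -71*(-26) - 2821 = 1846 - 2821 = -975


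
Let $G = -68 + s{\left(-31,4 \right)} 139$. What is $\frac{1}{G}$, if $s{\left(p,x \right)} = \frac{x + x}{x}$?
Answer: $\frac{1}{210} \approx 0.0047619$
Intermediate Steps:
$s{\left(p,x \right)} = 2$ ($s{\left(p,x \right)} = \frac{2 x}{x} = 2$)
$G = 210$ ($G = -68 + 2 \cdot 139 = -68 + 278 = 210$)
$\frac{1}{G} = \frac{1}{210}$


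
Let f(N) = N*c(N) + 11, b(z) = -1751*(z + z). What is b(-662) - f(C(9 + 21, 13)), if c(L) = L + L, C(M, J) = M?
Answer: 2316513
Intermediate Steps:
b(z) = -3502*z
c(L) = 2*L
f(N) = 11 + 2*N² (f(N) = N*(2*N) + 11 = 2*N² + 11 = 11 + 2*N²)
b(-662) - f(C(9 + 21, 13)) = -3502*(-662) - (11 + 2*(9 + 21)²) = 2318324 - (11 + 2*30²) = 2318324 - (11 + 2*900) = 2318324 - (11 + 1800) = 2318324 - 1*1811 = 2318324 - 1811 = 2316513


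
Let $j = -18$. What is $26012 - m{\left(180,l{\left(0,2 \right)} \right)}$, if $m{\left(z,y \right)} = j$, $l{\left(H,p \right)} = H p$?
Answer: $26030$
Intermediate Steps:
$m{\left(z,y \right)} = -18$
$26012 - m{\left(180,l{\left(0,2 \right)} \right)} = 26012 - -18 = 26012 + 18 = 26030$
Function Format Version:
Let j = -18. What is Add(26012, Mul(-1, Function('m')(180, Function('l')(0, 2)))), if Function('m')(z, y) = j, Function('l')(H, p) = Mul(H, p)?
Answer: 26030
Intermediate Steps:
Function('m')(z, y) = -18
Add(26012, Mul(-1, Function('m')(180, Function('l')(0, 2)))) = Add(26012, Mul(-1, -18)) = Add(26012, 18) = 26030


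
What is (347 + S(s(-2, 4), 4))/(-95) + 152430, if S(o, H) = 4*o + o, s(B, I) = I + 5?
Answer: 14480458/95 ≈ 1.5243e+5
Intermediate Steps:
s(B, I) = 5 + I
S(o, H) = 5*o
(347 + S(s(-2, 4), 4))/(-95) + 152430 = (347 + 5*(5 + 4))/(-95) + 152430 = (347 + 5*9)*(-1/95) + 152430 = (347 + 45)*(-1/95) + 152430 = 392*(-1/95) + 152430 = -392/95 + 152430 = 14480458/95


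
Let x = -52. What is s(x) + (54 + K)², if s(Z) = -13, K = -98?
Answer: 1923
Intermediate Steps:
s(x) + (54 + K)² = -13 + (54 - 98)² = -13 + (-44)² = -13 + 1936 = 1923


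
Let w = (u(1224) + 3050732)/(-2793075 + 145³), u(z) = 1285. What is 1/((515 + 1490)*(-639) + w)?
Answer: -255550/327406330233 ≈ -7.8053e-7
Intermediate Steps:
w = 3052017/255550 (w = (1285 + 3050732)/(-2793075 + 145³) = 3052017/(-2793075 + 3048625) = 3052017/255550 ≈ 11.943)
1/((515 + 1490)*(-639) + w) = 1/((515 + 1490)*(-639) + 3052017/255550) = 1/(2005*(-639) + 3052017/255550) = 1/(-1281195 + 3052017/255550) = 1/(-327406330233/255550) = -255550/327406330233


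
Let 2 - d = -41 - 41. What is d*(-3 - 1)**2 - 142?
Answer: 1202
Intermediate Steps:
d = 84 (d = 2 - (-41 - 41) = 2 - 1*(-82) = 2 + 82 = 84)
d*(-3 - 1)**2 - 142 = 84*(-3 - 1)**2 - 142 = 84*(-4)**2 - 142 = 84*16 - 142 = 1344 - 142 = 1202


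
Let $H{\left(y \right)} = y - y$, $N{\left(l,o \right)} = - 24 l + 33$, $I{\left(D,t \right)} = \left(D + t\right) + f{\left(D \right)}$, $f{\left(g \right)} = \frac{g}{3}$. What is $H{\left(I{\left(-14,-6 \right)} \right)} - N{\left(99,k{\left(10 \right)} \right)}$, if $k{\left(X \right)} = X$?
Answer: $2343$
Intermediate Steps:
$f{\left(g \right)} = \frac{g}{3}$ ($f{\left(g \right)} = g \frac{1}{3} = \frac{g}{3}$)
$I{\left(D,t \right)} = t + \frac{4 D}{3}$ ($I{\left(D,t \right)} = \left(D + t\right) + \frac{D}{3} = t + \frac{4 D}{3}$)
$N{\left(l,o \right)} = 33 - 24 l$
$H{\left(y \right)} = 0$
$H{\left(I{\left(-14,-6 \right)} \right)} - N{\left(99,k{\left(10 \right)} \right)} = 0 - \left(33 - 2376\right) = 0 - -2343 = 0 + 2343 = 2343$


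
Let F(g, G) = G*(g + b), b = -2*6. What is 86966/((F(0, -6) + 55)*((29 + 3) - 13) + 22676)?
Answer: 86966/25089 ≈ 3.4663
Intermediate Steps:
b = -12
F(g, G) = G*(-12 + g) (F(g, G) = G*(g - 12) = G*(-12 + g))
86966/((F(0, -6) + 55)*((29 + 3) - 13) + 22676) = 86966/((-6*(-12 + 0) + 55)*((29 + 3) - 13) + 22676) = 86966/((-6*(-12) + 55)*(32 - 13) + 22676) = 86966/((72 + 55)*19 + 22676) = 86966/(127*19 + 22676) = 86966/(2413 + 22676) = 86966/25089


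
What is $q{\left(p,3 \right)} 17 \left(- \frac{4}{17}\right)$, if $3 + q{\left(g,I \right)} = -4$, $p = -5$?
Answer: $28$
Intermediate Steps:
$q{\left(g,I \right)} = -7$ ($q{\left(g,I \right)} = -3 - 4 = -7$)
$q{\left(p,3 \right)} 17 \left(- \frac{4}{17}\right) = \left(-7\right) 17 \left(- \frac{4}{17}\right) = - 119 \left(\left(-4\right) \frac{1}{17}\right) = \left(-119\right) \left(- \frac{4}{17}\right) = 28$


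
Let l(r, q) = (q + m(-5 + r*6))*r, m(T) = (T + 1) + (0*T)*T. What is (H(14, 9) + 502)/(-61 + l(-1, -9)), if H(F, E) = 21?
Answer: -523/42 ≈ -12.452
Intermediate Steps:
m(T) = 1 + T (m(T) = (1 + T) + 0*T = (1 + T) + 0 = 1 + T)
l(r, q) = r*(-4 + q + 6*r) (l(r, q) = (q + (1 + (-5 + r*6)))*r = (q + (1 + (-5 + 6*r)))*r = (q + (-4 + 6*r))*r = (-4 + q + 6*r)*r = r*(-4 + q + 6*r))
(H(14, 9) + 502)/(-61 + l(-1, -9)) = (21 + 502)/(-61 - (-4 - 9 + 6*(-1))) = 523/(-61 - (-4 - 9 - 6)) = 523/(-61 - 1*(-19)) = 523/(-61 + 19) = 523/(-42) = 523*(-1/42) = -523/42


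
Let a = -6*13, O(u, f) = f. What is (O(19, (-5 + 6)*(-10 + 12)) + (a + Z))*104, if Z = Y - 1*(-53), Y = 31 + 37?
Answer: 4680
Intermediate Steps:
Y = 68
a = -78
Z = 121 (Z = 68 - 1*(-53) = 68 + 53 = 121)
(O(19, (-5 + 6)*(-10 + 12)) + (a + Z))*104 = ((-5 + 6)*(-10 + 12) + (-78 + 121))*104 = (1*2 + 43)*104 = (2 + 43)*104 = 45*104 = 4680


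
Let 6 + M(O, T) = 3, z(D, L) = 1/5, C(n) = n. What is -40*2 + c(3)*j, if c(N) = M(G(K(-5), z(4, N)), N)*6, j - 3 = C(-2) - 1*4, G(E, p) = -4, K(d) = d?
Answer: -26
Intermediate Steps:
z(D, L) = ⅕
M(O, T) = -3 (M(O, T) = -6 + 3 = -3)
j = -3 (j = 3 + (-2 - 1*4) = 3 + (-2 - 4) = 3 - 6 = -3)
c(N) = -18 (c(N) = -3*6 = -18)
-40*2 + c(3)*j = -40*2 - 18*(-3) = -80 + 54 = -26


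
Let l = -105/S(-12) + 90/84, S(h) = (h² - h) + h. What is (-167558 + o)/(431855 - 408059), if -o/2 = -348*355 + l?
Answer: 13359581/3997728 ≈ 3.3418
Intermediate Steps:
S(h) = h²
l = 115/336 (l = -105/((-12)²) + 90/84 = -105/144 + 90*(1/84) = -105*1/144 + 15/14 = -35/48 + 15/14 = 115/336 ≈ 0.34226)
o = 41509325/168 (o = -2*(-348*355 + 115/336) = -2*(-123540 + 115/336) = -2*(-41509325/336) = 41509325/168 ≈ 2.4708e+5)
(-167558 + o)/(431855 - 408059) = (-167558 + 41509325/168)/(431855 - 408059) = (13359581/168)/23796 = (13359581/168)*(1/23796) = 13359581/3997728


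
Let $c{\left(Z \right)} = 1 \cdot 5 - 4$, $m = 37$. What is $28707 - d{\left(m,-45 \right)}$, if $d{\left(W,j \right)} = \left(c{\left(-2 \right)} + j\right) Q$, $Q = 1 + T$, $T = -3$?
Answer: $28619$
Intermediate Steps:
$Q = -2$ ($Q = 1 - 3 = -2$)
$c{\left(Z \right)} = 1$ ($c{\left(Z \right)} = 5 - 4 = 1$)
$d{\left(W,j \right)} = -2 - 2 j$ ($d{\left(W,j \right)} = \left(1 + j\right) \left(-2\right) = -2 - 2 j$)
$28707 - d{\left(m,-45 \right)} = 28707 - \left(-2 - -90\right) = 28707 - \left(-2 + 90\right) = 28707 - 88 = 28619$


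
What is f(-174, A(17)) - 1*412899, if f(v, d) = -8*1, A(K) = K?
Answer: -412907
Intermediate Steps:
f(v, d) = -8
f(-174, A(17)) - 1*412899 = -8 - 1*412899 = -8 - 412899 = -412907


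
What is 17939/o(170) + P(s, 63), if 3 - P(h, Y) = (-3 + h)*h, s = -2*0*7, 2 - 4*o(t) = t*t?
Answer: 7469/14449 ≈ 0.51692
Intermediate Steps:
o(t) = ½ - t²/4 (o(t) = ½ - t*t/4 = ½ - t²/4)
s = 0 (s = 0*7 = 0)
P(h, Y) = 3 - h*(-3 + h) (P(h, Y) = 3 - (-3 + h)*h = 3 - h*(-3 + h))
17939/o(170) + P(s, 63) = 17939/(½ - ¼*170²) + (3 - 1*0² + 3*0) = 17939/(½ - ¼*28900) + (3 - 1*0 + 0) = 17939/(½ - 7225) + (3 + 0 + 0) = 17939/(-14449/2) + 3 = 17939*(-2/14449) + 3 = -35878/14449 + 3 = 7469/14449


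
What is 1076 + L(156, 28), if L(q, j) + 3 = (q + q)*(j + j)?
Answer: 18545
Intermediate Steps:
L(q, j) = -3 + 4*j*q (L(q, j) = -3 + (q + q)*(j + j) = -3 + (2*q)*(2*j) = -3 + 4*j*q)
1076 + L(156, 28) = 1076 + (-3 + 4*28*156) = 1076 + (-3 + 17472) = 1076 + 17469 = 18545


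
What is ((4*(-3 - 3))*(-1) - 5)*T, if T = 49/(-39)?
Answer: -931/39 ≈ -23.872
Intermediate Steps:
T = -49/39 (T = 49*(-1/39) = -49/39 ≈ -1.2564)
((4*(-3 - 3))*(-1) - 5)*T = ((4*(-3 - 3))*(-1) - 5)*(-49/39) = ((4*(-6))*(-1) - 5)*(-49/39) = (-24*(-1) - 5)*(-49/39) = (24 - 5)*(-49/39) = 19*(-49/39) = -931/39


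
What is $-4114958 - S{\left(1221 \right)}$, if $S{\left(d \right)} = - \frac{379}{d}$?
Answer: $- \frac{5024363339}{1221} \approx -4.115 \cdot 10^{6}$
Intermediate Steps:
$-4114958 - S{\left(1221 \right)} = -4114958 - - \frac{379}{1221} = -4114958 + \frac{379}{1221} = - \frac{5024363339}{1221}$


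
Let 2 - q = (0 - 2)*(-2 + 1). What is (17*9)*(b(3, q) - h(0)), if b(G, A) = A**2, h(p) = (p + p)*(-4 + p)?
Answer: 0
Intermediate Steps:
h(p) = 2*p*(-4 + p) (h(p) = (2*p)*(-4 + p) = 2*p*(-4 + p))
q = 0 (q = 2 - (0 - 2)*(-2 + 1) = 2 - (-2)*(-1) = 2 - 1*2 = 2 - 2 = 0)
(17*9)*(b(3, q) - h(0)) = (17*9)*(0**2 - 2*0*(-4 + 0)) = 153*(0 - 2*0*(-4)) = 153*(0 - 1*0) = 153*(0 + 0) = 153*0 = 0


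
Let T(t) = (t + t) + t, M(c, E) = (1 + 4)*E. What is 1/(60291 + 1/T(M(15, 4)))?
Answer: 60/3617461 ≈ 1.6586e-5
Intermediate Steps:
M(c, E) = 5*E
T(t) = 3*t (T(t) = 2*t + t = 3*t)
1/(60291 + 1/T(M(15, 4))) = 1/(60291 + 1/(3*(5*4))) = 1/(60291 + 1/(3*20)) = 1/(60291 + 1/60) = 1/(3617461/60) = 60/3617461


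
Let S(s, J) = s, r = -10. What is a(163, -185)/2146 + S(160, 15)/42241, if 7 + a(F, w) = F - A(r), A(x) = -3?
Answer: 7059679/90649186 ≈ 0.077879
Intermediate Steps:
a(F, w) = -4 + F (a(F, w) = -7 + (F - 1*(-3)) = -7 + (F + 3) = -7 + (3 + F) = -4 + F)
a(163, -185)/2146 + S(160, 15)/42241 = (-4 + 163)/2146 + 160/42241 = 159*(1/2146) + 160*(1/42241) = 159/2146 + 160/42241 = 7059679/90649186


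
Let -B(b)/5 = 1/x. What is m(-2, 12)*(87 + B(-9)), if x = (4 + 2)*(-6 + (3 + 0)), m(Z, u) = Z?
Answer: -1571/9 ≈ -174.56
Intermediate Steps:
x = -18 (x = 6*(-6 + 3) = 6*(-3) = -18)
B(b) = 5/18 (B(b) = -5/(-18) = -5*(-1/18) = 5/18)
m(-2, 12)*(87 + B(-9)) = -2*(87 + 5/18) = -2*1571/18 = -1571/9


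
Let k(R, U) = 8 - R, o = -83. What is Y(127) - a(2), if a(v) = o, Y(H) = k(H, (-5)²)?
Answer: -36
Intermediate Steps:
Y(H) = 8 - H
a(v) = -83
Y(127) - a(2) = (8 - 1*127) - 1*(-83) = (8 - 127) + 83 = -119 + 83 = -36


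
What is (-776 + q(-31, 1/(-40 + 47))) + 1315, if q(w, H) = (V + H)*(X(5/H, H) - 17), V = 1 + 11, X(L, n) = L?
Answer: 5303/7 ≈ 757.57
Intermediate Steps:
V = 12
q(w, H) = (-17 + 5/H)*(12 + H) (q(w, H) = (12 + H)*(5/H - 17) = (12 + H)*(-17 + 5/H) = (-17 + 5/H)*(12 + H))
(-776 + q(-31, 1/(-40 + 47))) + 1315 = (-776 + (-199 - 17/(-40 + 47) + 60/(1/(-40 + 47)))) + 1315 = (-776 + (-199 - 17/7 + 60/(1/7))) + 1315 = (-776 + (-199 - 17*1/7 + 60/(1/7))) + 1315 = (-776 + (-199 - 17/7 + 60*7)) + 1315 = (-776 + (-199 - 17/7 + 420)) + 1315 = (-776 + 1530/7) + 1315 = -3902/7 + 1315 = 5303/7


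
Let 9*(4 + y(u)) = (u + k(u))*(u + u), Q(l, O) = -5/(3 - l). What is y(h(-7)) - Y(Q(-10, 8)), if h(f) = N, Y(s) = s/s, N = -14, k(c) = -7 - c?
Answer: 151/9 ≈ 16.778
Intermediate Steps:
Y(s) = 1
h(f) = -14
y(u) = -4 - 14*u/9 (y(u) = -4 + ((u + (-7 - u))*(u + u))/9 = -4 + (-14*u)/9 = -4 - 14*u/9)
y(h(-7)) - Y(Q(-10, 8)) = (-4 - 14/9*(-14)) - 1*1 = (-4 + 196/9) - 1 = 160/9 - 1 = 151/9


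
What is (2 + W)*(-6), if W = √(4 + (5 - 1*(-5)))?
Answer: -12 - 6*√14 ≈ -34.450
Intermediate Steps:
W = √14 (W = √(4 + (5 + 5)) = √(4 + 10) = √14 ≈ 3.7417)
(2 + W)*(-6) = (2 + √14)*(-6) = -12 - 6*√14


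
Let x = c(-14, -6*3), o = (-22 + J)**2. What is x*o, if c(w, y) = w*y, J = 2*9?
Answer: 4032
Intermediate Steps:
J = 18
o = 16 (o = (-22 + 18)**2 = (-4)**2 = 16)
x = 252 (x = -(-84)*3 = -14*(-18) = 252)
x*o = 252*16 = 4032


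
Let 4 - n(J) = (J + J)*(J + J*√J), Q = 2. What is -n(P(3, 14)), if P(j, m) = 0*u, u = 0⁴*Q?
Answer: -4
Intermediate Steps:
u = 0 (u = 0⁴*2 = 0*2 = 0)
P(j, m) = 0 (P(j, m) = 0*0 = 0)
n(J) = 4 - 2*J*(J + J^(3/2)) (n(J) = 4 - (J + J)*(J + J*√J) = 4 - 2*J*(J + J^(3/2)))
-n(P(3, 14)) = -(4 - 2*0² - 2*0^(5/2)) = -(4 - 2*0 - 2*0) = -(4 + 0 + 0) = -1*4 = -4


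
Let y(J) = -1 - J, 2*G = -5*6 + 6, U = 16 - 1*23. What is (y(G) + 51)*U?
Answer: -434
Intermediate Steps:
U = -7 (U = 16 - 23 = -7)
G = -12 (G = (-5*6 + 6)/2 = (-30 + 6)/2 = (½)*(-24) = -12)
(y(G) + 51)*U = ((-1 - 1*(-12)) + 51)*(-7) = ((-1 + 12) + 51)*(-7) = (11 + 51)*(-7) = 62*(-7) = -434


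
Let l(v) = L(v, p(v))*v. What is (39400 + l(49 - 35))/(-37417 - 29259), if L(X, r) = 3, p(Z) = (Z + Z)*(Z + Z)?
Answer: -19721/33338 ≈ -0.59155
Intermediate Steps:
p(Z) = 4*Z² (p(Z) = (2*Z)*(2*Z) = 4*Z²)
l(v) = 3*v
(39400 + l(49 - 35))/(-37417 - 29259) = (39400 + 3*(49 - 35))/(-37417 - 29259) = (39400 + 3*14)/(-66676) = (39400 + 42)*(-1/66676) = 39442*(-1/66676) = -19721/33338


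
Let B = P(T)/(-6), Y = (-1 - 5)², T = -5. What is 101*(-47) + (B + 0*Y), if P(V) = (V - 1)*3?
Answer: -4744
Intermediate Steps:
Y = 36 (Y = (-6)² = 36)
P(V) = -3 + 3*V (P(V) = (-1 + V)*3 = -3 + 3*V)
B = 3 (B = (-3 + 3*(-5))/(-6) = (-3 - 15)*(-⅙) = -18*(-⅙) = 3)
101*(-47) + (B + 0*Y) = 101*(-47) + (3 + 0*36) = -4747 + (3 + 0) = -4747 + 3 = -4744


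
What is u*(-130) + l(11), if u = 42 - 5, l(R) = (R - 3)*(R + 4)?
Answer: -4690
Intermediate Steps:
l(R) = (-3 + R)*(4 + R)
u = 37
u*(-130) + l(11) = 37*(-130) + (-12 + 11 + 11**2) = -4810 + (-12 + 11 + 121) = -4810 + 120 = -4690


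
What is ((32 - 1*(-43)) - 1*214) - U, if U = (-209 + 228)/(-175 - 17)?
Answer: -26669/192 ≈ -138.90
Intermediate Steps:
U = -19/192 (U = 19/(-192) = 19*(-1/192) = -19/192 ≈ -0.098958)
((32 - 1*(-43)) - 1*214) - U = ((32 - 1*(-43)) - 1*214) - 1*(-19/192) = ((32 + 43) - 214) + 19/192 = (75 - 214) + 19/192 = -139 + 19/192 = -26669/192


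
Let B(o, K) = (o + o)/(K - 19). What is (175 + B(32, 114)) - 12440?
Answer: -1165111/95 ≈ -12264.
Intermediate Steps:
B(o, K) = 2*o/(-19 + K) (B(o, K) = (2*o)/(-19 + K) = 2*o/(-19 + K))
(175 + B(32, 114)) - 12440 = (175 + 2*32/(-19 + 114)) - 12440 = (175 + 2*32/95) - 12440 = (175 + 2*32*(1/95)) - 12440 = (175 + 64/95) - 12440 = 16689/95 - 12440 = -1165111/95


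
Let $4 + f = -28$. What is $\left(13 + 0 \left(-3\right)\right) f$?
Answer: $-416$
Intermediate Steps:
$f = -32$ ($f = -4 - 28 = -32$)
$\left(13 + 0 \left(-3\right)\right) f = \left(13 + 0 \left(-3\right)\right) \left(-32\right) = \left(13 + 0\right) \left(-32\right) = 13 \left(-32\right) = -416$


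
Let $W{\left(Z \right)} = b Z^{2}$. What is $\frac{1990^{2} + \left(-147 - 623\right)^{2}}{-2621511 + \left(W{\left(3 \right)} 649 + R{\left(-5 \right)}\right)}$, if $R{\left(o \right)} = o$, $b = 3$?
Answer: $- \frac{4553000}{2603993} \approx -1.7485$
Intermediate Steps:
$W{\left(Z \right)} = 3 Z^{2}$
$\frac{1990^{2} + \left(-147 - 623\right)^{2}}{-2621511 + \left(W{\left(3 \right)} 649 + R{\left(-5 \right)}\right)} = \frac{1990^{2} + \left(-147 - 623\right)^{2}}{-2621511 - \left(5 - 3 \cdot 3^{2} \cdot 649\right)} = \frac{3960100 + \left(-770\right)^{2}}{-2621511 - \left(5 - 3 \cdot 9 \cdot 649\right)} = \frac{3960100 + 592900}{-2621511 + \left(27 \cdot 649 - 5\right)} = \frac{4553000}{-2621511 + \left(17523 - 5\right)} = \frac{4553000}{-2621511 + 17518} = \frac{4553000}{-2603993} = 4553000 \left(- \frac{1}{2603993}\right) = - \frac{4553000}{2603993}$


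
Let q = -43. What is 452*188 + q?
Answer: 84933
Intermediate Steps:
452*188 + q = 452*188 - 43 = 84976 - 43 = 84933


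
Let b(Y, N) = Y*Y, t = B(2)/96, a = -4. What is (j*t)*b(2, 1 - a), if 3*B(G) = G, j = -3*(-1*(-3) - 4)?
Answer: 1/12 ≈ 0.083333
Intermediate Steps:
j = 3 (j = -3*(3 - 4) = -3*(-1) = 3)
B(G) = G/3
t = 1/144 (t = ((⅓)*2)/96 = (⅔)*(1/96) = 1/144 ≈ 0.0069444)
b(Y, N) = Y²
(j*t)*b(2, 1 - a) = (3*(1/144))*2² = (1/48)*4 = 1/12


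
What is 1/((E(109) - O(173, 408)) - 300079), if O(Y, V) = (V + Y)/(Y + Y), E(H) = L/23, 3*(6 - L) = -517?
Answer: -23874/7163941025 ≈ -3.3325e-6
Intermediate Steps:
L = 535/3 (L = 6 - 1/3*(-517) = 6 + 517/3 = 535/3 ≈ 178.33)
E(H) = 535/69 (E(H) = (535/3)/23 = (535/3)*(1/23) = 535/69)
O(Y, V) = (V + Y)/(2*Y) (O(Y, V) = (V + Y)/((2*Y)) = (V + Y)*(1/(2*Y)) = (V + Y)/(2*Y))
1/((E(109) - O(173, 408)) - 300079) = 1/((535/69 - (408 + 173)/(2*173)) - 300079) = 1/((535/69 - 581/(2*173)) - 300079) = 1/((535/69 - 1*581/346) - 300079) = 1/((535/69 - 581/346) - 300079) = 1/(145021/23874 - 300079) = 1/(-7163941025/23874) = -23874/7163941025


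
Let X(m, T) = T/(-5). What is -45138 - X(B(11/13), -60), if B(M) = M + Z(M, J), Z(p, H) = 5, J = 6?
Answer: -45150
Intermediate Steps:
B(M) = 5 + M (B(M) = M + 5 = 5 + M)
X(m, T) = -T/5 (X(m, T) = T*(-⅕) = -T/5)
-45138 - X(B(11/13), -60) = -45138 - (-1)*(-60)/5 = -45138 - 1*12 = -45138 - 12 = -45150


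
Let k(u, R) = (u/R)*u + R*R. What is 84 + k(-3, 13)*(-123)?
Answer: -270246/13 ≈ -20788.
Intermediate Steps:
k(u, R) = R² + u²/R (k(u, R) = u²/R + R² = R² + u²/R)
84 + k(-3, 13)*(-123) = 84 + ((13³ + (-3)²)/13)*(-123) = 84 + ((2197 + 9)/13)*(-123) = 84 + ((1/13)*2206)*(-123) = 84 + (2206/13)*(-123) = 84 - 271338/13 = -270246/13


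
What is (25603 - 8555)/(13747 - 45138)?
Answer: -17048/31391 ≈ -0.54309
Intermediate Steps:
(25603 - 8555)/(13747 - 45138) = 17048/(-31391) = 17048*(-1/31391) = -17048/31391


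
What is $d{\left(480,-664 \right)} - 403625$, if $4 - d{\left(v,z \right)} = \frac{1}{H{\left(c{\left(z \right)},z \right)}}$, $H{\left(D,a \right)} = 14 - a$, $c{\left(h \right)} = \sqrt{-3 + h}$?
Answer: $- \frac{273655039}{678} \approx -4.0362 \cdot 10^{5}$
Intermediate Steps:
$d{\left(v,z \right)} = 4 - \frac{1}{14 - z}$
$d{\left(480,-664 \right)} - 403625 = \frac{-55 + 4 \left(-664\right)}{-14 - 664} - 403625 = \frac{-55 - 2656}{-678} - 403625 = \left(- \frac{1}{678}\right) \left(-2711\right) - 403625 = \frac{2711}{678} - 403625 = - \frac{273655039}{678}$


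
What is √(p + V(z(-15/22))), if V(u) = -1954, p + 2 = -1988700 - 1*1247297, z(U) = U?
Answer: I*√3237953 ≈ 1799.4*I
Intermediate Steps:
p = -3235999 (p = -2 + (-1988700 - 1*1247297) = -2 + (-1988700 - 1247297) = -2 - 3235997 = -3235999)
√(p + V(z(-15/22))) = √(-3235999 - 1954) = √(-3237953) = I*√3237953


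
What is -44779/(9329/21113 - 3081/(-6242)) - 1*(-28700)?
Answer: -4812927574/251081 ≈ -19169.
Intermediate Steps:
-44779/(9329/21113 - 3081/(-6242)) - 1*(-28700) = -44779/(9329*(1/21113) - 3081*(-1/6242)) + 28700 = -44779/(19/43 + 3081/6242) + 28700 = -44779/251081/268406 + 28700 = -44779*268406/251081 + 28700 = -12018952274/251081 + 28700 = -4812927574/251081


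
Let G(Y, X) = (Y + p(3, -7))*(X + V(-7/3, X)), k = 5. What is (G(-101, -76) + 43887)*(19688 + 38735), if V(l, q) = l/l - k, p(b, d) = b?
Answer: 3022046521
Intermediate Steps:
V(l, q) = -4 (V(l, q) = l/l - 1*5 = 1 - 5 = -4)
G(Y, X) = (-4 + X)*(3 + Y) (G(Y, X) = (Y + 3)*(X - 4) = (3 + Y)*(-4 + X) = (-4 + X)*(3 + Y))
(G(-101, -76) + 43887)*(19688 + 38735) = ((-12 - 4*(-101) + 3*(-76) - 76*(-101)) + 43887)*(19688 + 38735) = ((-12 + 404 - 228 + 7676) + 43887)*58423 = (7840 + 43887)*58423 = 51727*58423 = 3022046521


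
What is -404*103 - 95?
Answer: -41707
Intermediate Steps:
-404*103 - 95 = -41612 - 95 = -41707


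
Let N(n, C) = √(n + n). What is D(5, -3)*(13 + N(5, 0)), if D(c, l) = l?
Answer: -39 - 3*√10 ≈ -48.487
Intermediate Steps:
N(n, C) = √2*√n (N(n, C) = √(2*n) = √2*√n)
D(5, -3)*(13 + N(5, 0)) = -3*(13 + √2*√5) = -3*(13 + √10) = -39 - 3*√10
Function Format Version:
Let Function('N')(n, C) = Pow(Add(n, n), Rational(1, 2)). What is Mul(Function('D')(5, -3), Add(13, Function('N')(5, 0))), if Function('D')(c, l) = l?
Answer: Add(-39, Mul(-3, Pow(10, Rational(1, 2)))) ≈ -48.487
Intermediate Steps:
Function('N')(n, C) = Mul(Pow(2, Rational(1, 2)), Pow(n, Rational(1, 2))) (Function('N')(n, C) = Pow(Mul(2, n), Rational(1, 2)) = Mul(Pow(2, Rational(1, 2)), Pow(n, Rational(1, 2))))
Mul(Function('D')(5, -3), Add(13, Function('N')(5, 0))) = Mul(-3, Add(13, Mul(Pow(2, Rational(1, 2)), Pow(5, Rational(1, 2))))) = Mul(-3, Add(13, Pow(10, Rational(1, 2)))) = Add(-39, Mul(-3, Pow(10, Rational(1, 2))))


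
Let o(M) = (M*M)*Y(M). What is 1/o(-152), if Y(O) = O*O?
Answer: 1/533794816 ≈ 1.8734e-9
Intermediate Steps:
Y(O) = O**2
o(M) = M**4 (o(M) = (M*M)*M**2 = M**2*M**2 = M**4)
1/o(-152) = 1/((-152)**4) = 1/533794816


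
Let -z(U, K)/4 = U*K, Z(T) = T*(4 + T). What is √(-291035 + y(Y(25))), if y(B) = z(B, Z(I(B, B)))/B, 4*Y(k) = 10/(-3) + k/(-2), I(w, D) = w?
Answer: I*√41908945/12 ≈ 539.48*I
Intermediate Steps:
Y(k) = -⅚ - k/8 (Y(k) = (10/(-3) + k/(-2))/4 = (10*(-⅓) + k*(-½))/4 = (-10/3 - k/2)/4 = -⅚ - k/8)
z(U, K) = -4*K*U (z(U, K) = -4*U*K = -4*K*U)
y(B) = -4*B*(4 + B) (y(B) = (-4*B*(4 + B)*B)/B = (-4*B²*(4 + B))/B = -4*B*(4 + B))
√(-291035 + y(Y(25))) = √(-291035 - 4*(-⅚ - ⅛*25)*(4 + (-⅚ - ⅛*25))) = √(-291035 - 4*(-⅚ - 25/8)*(4 + (-⅚ - 25/8))) = √(-291035 - 4*(-95/24)*(4 - 95/24)) = √(-291035 - 4*(-95/24)*1/24) = √(-291035 + 95/144) = √(-41908945/144) = I*√41908945/12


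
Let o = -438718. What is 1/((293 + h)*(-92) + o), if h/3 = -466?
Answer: -1/337058 ≈ -2.9668e-6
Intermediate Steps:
h = -1398 (h = 3*(-466) = -1398)
1/((293 + h)*(-92) + o) = 1/((293 - 1398)*(-92) - 438718) = 1/(-1105*(-92) - 438718) = 1/(101660 - 438718) = 1/(-337058) = -1/337058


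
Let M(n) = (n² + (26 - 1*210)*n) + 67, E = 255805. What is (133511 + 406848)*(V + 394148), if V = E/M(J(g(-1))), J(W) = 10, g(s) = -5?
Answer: 356179687673841/1673 ≈ 2.1290e+11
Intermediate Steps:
M(n) = 67 + n² - 184*n (M(n) = (n² + (26 - 210)*n) + 67 = (n² - 184*n) + 67 = 67 + n² - 184*n)
V = -255805/1673 (V = 255805/(67 + 10² - 184*10) = 255805/(67 + 100 - 1840) = 255805/(-1673) = 255805*(-1/1673) = -255805/1673 ≈ -152.90)
(133511 + 406848)*(V + 394148) = (133511 + 406848)*(-255805/1673 + 394148) = 540359*(659153799/1673) = 356179687673841/1673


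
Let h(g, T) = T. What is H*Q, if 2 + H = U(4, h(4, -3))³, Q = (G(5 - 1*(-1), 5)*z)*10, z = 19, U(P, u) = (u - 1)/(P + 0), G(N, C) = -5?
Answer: 2850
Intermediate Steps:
U(P, u) = (-1 + u)/P
Q = -950 (Q = -5*19*10 = -95*10 = -950)
H = -3 (H = -2 + ((-1 - 3)/4)³ = -2 + ((¼)*(-4))³ = -2 + (-1)³ = -2 - 1 = -3)
H*Q = -3*(-950) = 2850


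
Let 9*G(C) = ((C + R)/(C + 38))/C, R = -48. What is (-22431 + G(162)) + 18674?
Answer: -182590181/48600 ≈ -3757.0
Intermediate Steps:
G(C) = (-48 + C)/(9*C*(38 + C)) (G(C) = (((C - 48)/(C + 38))/C)/9 = (((-48 + C)/(38 + C))/C)/9 = ((-48 + C)/(C*(38 + C)))/9 = (-48 + C)/(9*C*(38 + C)))
(-22431 + G(162)) + 18674 = (-22431 + (1/9)*(-48 + 162)/(162*(38 + 162))) + 18674 = (-22431 + (1/9)*(1/162)*114/200) + 18674 = (-22431 + (1/9)*(1/162)*(1/200)*114) + 18674 = (-22431 + 19/48600) + 18674 = -1090146581/48600 + 18674 = -182590181/48600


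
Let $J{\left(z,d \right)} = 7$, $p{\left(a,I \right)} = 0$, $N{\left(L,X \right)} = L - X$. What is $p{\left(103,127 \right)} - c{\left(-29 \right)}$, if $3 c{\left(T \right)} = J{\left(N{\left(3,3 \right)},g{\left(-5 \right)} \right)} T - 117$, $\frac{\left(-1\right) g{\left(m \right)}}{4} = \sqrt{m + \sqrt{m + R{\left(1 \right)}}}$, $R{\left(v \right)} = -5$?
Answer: $\frac{320}{3} \approx 106.67$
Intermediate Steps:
$g{\left(m \right)} = - 4 \sqrt{m + \sqrt{-5 + m}}$ ($g{\left(m \right)} = - 4 \sqrt{m + \sqrt{m - 5}} = - 4 \sqrt{m + \sqrt{-5 + m}}$)
$c{\left(T \right)} = -39 + \frac{7 T}{3}$ ($c{\left(T \right)} = \frac{7 T - 117}{3} = \frac{-117 + 7 T}{3} = -39 + \frac{7 T}{3}$)
$p{\left(103,127 \right)} - c{\left(-29 \right)} = 0 - \left(-39 + \frac{7}{3} \left(-29\right)\right) = 0 - \left(-39 - \frac{203}{3}\right) = 0 - - \frac{320}{3} = 0 + \frac{320}{3} = \frac{320}{3}$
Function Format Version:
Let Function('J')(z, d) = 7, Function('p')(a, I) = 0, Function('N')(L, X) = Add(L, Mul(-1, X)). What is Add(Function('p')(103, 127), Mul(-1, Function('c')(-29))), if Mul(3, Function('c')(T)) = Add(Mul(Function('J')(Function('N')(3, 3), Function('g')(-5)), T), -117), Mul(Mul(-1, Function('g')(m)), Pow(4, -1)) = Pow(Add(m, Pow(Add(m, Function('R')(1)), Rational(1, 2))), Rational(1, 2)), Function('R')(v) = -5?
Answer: Rational(320, 3) ≈ 106.67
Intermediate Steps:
Function('g')(m) = Mul(-4, Pow(Add(m, Pow(Add(-5, m), Rational(1, 2))), Rational(1, 2))) (Function('g')(m) = Mul(-4, Pow(Add(m, Pow(Add(m, -5), Rational(1, 2))), Rational(1, 2))) = Mul(-4, Pow(Add(m, Pow(Add(-5, m), Rational(1, 2))), Rational(1, 2))))
Function('c')(T) = Add(-39, Mul(Rational(7, 3), T)) (Function('c')(T) = Mul(Rational(1, 3), Add(Mul(7, T), -117)) = Mul(Rational(1, 3), Add(-117, Mul(7, T))) = Add(-39, Mul(Rational(7, 3), T)))
Add(Function('p')(103, 127), Mul(-1, Function('c')(-29))) = Add(0, Mul(-1, Add(-39, Mul(Rational(7, 3), -29)))) = Add(0, Mul(-1, Add(-39, Rational(-203, 3)))) = Add(0, Mul(-1, Rational(-320, 3))) = Add(0, Rational(320, 3)) = Rational(320, 3)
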